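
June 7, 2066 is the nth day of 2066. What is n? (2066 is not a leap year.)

158

Days in months before June: 31 + 28 + 31 + 30 + 31 = 151.
Plus 7 days into June → day 158.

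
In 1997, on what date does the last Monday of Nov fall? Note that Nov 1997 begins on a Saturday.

Nov 24, 1997

Nov 1997 begins on a Saturday, so the first Monday is Nov 3 (2 days later).
Nov 1997 has 30 days. Adding weeks: 3, 10, 17, 24 — the last one ≤ 30 is the 24th.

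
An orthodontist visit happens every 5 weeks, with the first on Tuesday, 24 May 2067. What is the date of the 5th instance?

The 5th occurrence is 4 intervals after the first: 4 × 35 = 140 days after 24 May 2067.
May has 31 days — 7 days to the end of May leaves 133.
June has 30 days (103 left).
July has 31 days (72 left).
August has 31 days (41 left).
September has 30 days (11 left).
11 days into October → 11 October 2067.

11 October 2067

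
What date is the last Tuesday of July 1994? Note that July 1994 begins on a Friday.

July 1994 begins on a Friday, so the first Tuesday is July 5 (4 days later).
July 1994 has 31 days. Adding weeks: 5, 12, 19, 26 — the last one ≤ 31 is the 26th.

26 July 1994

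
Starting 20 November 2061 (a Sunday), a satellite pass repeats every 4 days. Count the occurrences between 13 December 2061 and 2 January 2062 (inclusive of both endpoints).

Occurrences land 4·i days after 20 November 2061 for i = 0, 1, 2, …
13 December 2061 is 23 days after the start; 23 ÷ 4 = 5 remainder 3; since the remainder is 3, round up to i = 6. First occurrence in the window: #7 on 14 December 2061 (6×4 = 24 days in).
2 January 2062 is 43 days after the start; 43 ÷ 4 = 10 remainder 3. Last occurrence in the window: #11 on 30 December 2061.
Occurrences #7 through #11: 5 in total.

5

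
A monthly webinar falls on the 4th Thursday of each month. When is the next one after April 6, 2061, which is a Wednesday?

April 28, 2061

April 2061 starts on a Friday; its first Thursday is the 7th, so the 4th Thursday is the 28th — April 28, 2061.
April 28, 2061 is after April 6, 2061, so that is the next one.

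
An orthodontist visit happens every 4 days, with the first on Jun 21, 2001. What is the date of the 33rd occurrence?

The 33rd occurrence is 32 intervals after the first: 32 × 4 = 128 days after Jun 21, 2001.
Jun has 30 days — 9 days to the end of Jun leaves 119.
Jul has 31 days (88 left).
Aug has 31 days (57 left).
Sep has 30 days (27 left).
27 days into Oct → Oct 27, 2001.

Oct 27, 2001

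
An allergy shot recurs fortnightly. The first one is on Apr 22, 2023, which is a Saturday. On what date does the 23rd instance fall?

The 23rd occurrence is 22 intervals after the first: 22 × 14 = 308 days after Apr 22, 2023.
Apr has 30 days — 8 days to the end of Apr leaves 300.
May has 31 days (269 left).
Jun has 30 days (239 left).
Jul has 31 days (208 left).
Aug has 31 days (177 left).
Sep has 30 days (147 left).
Oct has 31 days (116 left).
Nov has 30 days (86 left).
Dec has 31 days (55 left).
Jan has 31 days (24 left).
24 days into Feb → Feb 24, 2024.

Feb 24, 2024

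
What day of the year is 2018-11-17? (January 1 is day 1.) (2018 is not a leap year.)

Days in months before November: 31 + 28 + 31 + 30 + 31 + 30 + 31 + 31 + 30 + 31 = 304.
Plus 17 days into November → day 321.

321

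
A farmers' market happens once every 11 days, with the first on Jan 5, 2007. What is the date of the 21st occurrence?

The 21st occurrence is 20 intervals after the first: 20 × 11 = 220 days after Jan 5, 2007.
Jan has 31 days — 26 days to the end of Jan leaves 194.
Feb has 28 days (166 left).
Mar has 31 days (135 left).
Apr has 30 days (105 left).
May has 31 days (74 left).
Jun has 30 days (44 left).
Jul has 31 days (13 left).
13 days into Aug → Aug 13, 2007.

Aug 13, 2007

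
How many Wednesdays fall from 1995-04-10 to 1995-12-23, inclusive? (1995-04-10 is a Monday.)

37

1995-04-10 is a Monday; the first Wednesday on or after it is 1995-04-12 (2 days later).
From 1995-04-12 to 1995-12-23: 18 + 31 + 30 + 31 + 31 + 30 + 31 + 30 + 23 = 255 days (rest of April, May, June, July, August, September, October, November, December).
255 ÷ 7 = 36 full weeks with remainder 3, so 36 more Wednesdays after the first → 37.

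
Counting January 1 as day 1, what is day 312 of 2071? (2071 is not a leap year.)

January has 31 days (312 − 31 = 281 remain).
February has 28 days (281 − 28 = 253 remain).
March has 31 days (253 − 31 = 222 remain).
April has 30 days (222 − 30 = 192 remain).
May has 31 days (192 − 31 = 161 remain).
June has 30 days (161 − 30 = 131 remain).
July has 31 days (131 − 31 = 100 remain).
August has 31 days (100 − 31 = 69 remain).
September has 30 days (69 − 30 = 39 remain).
October has 31 days (39 − 31 = 8 remain).
8 into November → November 8.

2071-11-08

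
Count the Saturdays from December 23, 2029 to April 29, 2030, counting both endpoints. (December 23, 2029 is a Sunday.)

18

December 23, 2029 is a Sunday; the first Saturday on or after it is December 29, 2029 (6 days later).
From December 29, 2029 to April 29, 2030: 2 + 31 + 28 + 31 + 29 = 121 days (rest of December, January, February, March, April).
121 ÷ 7 = 17 full weeks with remainder 2, so 17 more Saturdays after the first → 18.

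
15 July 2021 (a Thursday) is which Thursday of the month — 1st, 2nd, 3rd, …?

Day 15 falls in week ⌈15/7⌉ of the month.
Days 1–7 hold the 1st Thursday, 8–14 the 2nd, 15–21 the 3rd, 22–28 the 4th, 29–31 the 5th.
15 is in the range for the 3rd.

3rd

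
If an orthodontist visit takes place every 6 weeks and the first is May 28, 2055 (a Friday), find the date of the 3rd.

Aug 20, 2055

The 3rd occurrence is 2 intervals after the first: 2 × 42 = 84 days after May 28, 2055.
May has 31 days — 3 days to the end of May leaves 81.
Jun has 30 days (51 left).
Jul has 31 days (20 left).
20 days into Aug → Aug 20, 2055.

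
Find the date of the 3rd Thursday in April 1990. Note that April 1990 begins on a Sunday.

April 1990 begins on a Sunday, so the first Thursday is April 5 (4 days later).
The 3rd Thursday is 2 weeks later: 5 + 14 = 19.

19 April 1990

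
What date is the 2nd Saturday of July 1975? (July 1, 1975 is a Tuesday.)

July 1975 begins on a Tuesday, so the first Saturday is July 5 (4 days later).
The 2nd Saturday is 1 weeks later: 5 + 7 = 12.

July 12, 1975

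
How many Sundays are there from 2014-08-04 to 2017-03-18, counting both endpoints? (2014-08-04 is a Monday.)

2014-08-04 is a Monday; the first Sunday on or after it is 2014-08-10 (6 days later).
From 2014-08-10 to 2017-03-18: 143 + 365 + 366 + 77 = 951 days (rest of 2014, 2015, 2016, to 2017-03-18 in 2017).
951 ÷ 7 = 135 full weeks with remainder 6, so 135 more Sundays after the first → 136.

136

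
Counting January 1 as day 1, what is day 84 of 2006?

January has 31 days (84 − 31 = 53 remain).
February has 28 days (53 − 28 = 25 remain).
25 into March → March 25.

March 25, 2006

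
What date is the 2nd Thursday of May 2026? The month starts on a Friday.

2026-05-14

May 2026 begins on a Friday, so the first Thursday is May 7 (6 days later).
The 2nd Thursday is 1 weeks later: 7 + 7 = 14.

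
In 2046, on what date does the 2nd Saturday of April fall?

April 14, 2046

The first Saturday of April 2046 is April 7.
The 2nd Saturday is 1 weeks later: 7 + 7 = 14.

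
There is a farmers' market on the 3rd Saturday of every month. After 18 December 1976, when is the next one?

15 January 1977

December 1976 starts on a Wednesday; its first Saturday is the 4th, so the 3rd Saturday is the 18th — 18 December 1976.
That is not after 18 December 1976, so look at January 1977.
January 1977 starts on a Saturday; its first Saturday is the 1st, so the 3rd Saturday is the 15th — 15 January 1977.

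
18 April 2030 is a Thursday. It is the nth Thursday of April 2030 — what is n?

Day 18 falls in week ⌈18/7⌉ of the month.
Days 1–7 hold the 1st Thursday, 8–14 the 2nd, 15–21 the 3rd, 22–28 the 4th, 29–31 the 5th.
18 is in the range for the 3rd.

3rd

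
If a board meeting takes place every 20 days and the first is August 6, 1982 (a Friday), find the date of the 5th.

October 25, 1982

The 5th occurrence is 4 intervals after the first: 4 × 20 = 80 days after August 6, 1982.
August has 31 days — 25 days to the end of August leaves 55.
September has 30 days (25 left).
25 days into October → October 25, 1982.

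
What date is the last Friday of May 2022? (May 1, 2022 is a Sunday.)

May 2022 begins on a Sunday, so the first Friday is May 6 (5 days later).
May 2022 has 31 days. Adding weeks: 6, 13, 20, 27 — the last one ≤ 31 is the 27th.

May 27, 2022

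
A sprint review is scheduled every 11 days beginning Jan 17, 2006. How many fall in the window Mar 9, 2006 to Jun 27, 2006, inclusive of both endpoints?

Occurrences land 11·i days after Jan 17, 2006 for i = 0, 1, 2, …
Mar 9, 2006 is 51 days after the start; 51 ÷ 11 = 4 remainder 7; since the remainder is 7, round up to i = 5. First occurrence in the window: #6 on Mar 13, 2006 (5×11 = 55 days in).
Jun 27, 2006 is 161 days after the start; 161 ÷ 11 = 14 remainder 7. Last occurrence in the window: #15 on Jun 20, 2006.
Occurrences #6 through #15: 10 in total.

10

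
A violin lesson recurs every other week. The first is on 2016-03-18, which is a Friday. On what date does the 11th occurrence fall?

2016-08-05

The 11th occurrence is 10 intervals after the first: 10 × 14 = 140 days after 2016-03-18.
March has 31 days — 13 days to the end of March leaves 127.
April has 30 days (97 left).
May has 31 days (66 left).
June has 30 days (36 left).
July has 31 days (5 left).
5 days into August → 2016-08-05.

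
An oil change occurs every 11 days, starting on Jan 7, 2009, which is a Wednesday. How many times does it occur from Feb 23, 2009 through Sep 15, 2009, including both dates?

Occurrences land 11·i days after Jan 7, 2009 for i = 0, 1, 2, …
Feb 23, 2009 is 47 days after the start; 47 ÷ 11 = 4 remainder 3; since the remainder is 3, round up to i = 5. First occurrence in the window: #6 on Mar 3, 2009 (5×11 = 55 days in).
Sep 15, 2009 is 251 days after the start; 251 ÷ 11 = 22 remainder 9. Last occurrence in the window: #23 on Sep 6, 2009.
Occurrences #6 through #23: 18 in total.

18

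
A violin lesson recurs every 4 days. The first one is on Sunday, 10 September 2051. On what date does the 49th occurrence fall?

The 49th occurrence is 48 intervals after the first: 48 × 4 = 192 days after 10 September 2051.
September has 30 days — 20 days to the end of September leaves 172.
October has 31 days (141 left).
November has 30 days (111 left).
December has 31 days (80 left).
January has 31 days (49 left).
February has 29 days (20 left).
20 days into March → 20 March 2052.

20 March 2052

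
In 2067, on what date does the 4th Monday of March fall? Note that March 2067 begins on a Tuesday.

March 28, 2067

March 2067 begins on a Tuesday, so the first Monday is March 7 (6 days later).
The 4th Monday is 3 weeks later: 7 + 21 = 28.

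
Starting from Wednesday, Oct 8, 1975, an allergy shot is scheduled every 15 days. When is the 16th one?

May 20, 1976

The 16th occurrence is 15 intervals after the first: 15 × 15 = 225 days after Oct 8, 1975.
Oct has 31 days — 23 days to the end of Oct leaves 202.
Nov has 30 days (172 left).
Dec has 31 days (141 left).
Jan has 31 days (110 left).
Feb has 29 days (81 left).
Mar has 31 days (50 left).
Apr has 30 days (20 left).
20 days into May → May 20, 1976.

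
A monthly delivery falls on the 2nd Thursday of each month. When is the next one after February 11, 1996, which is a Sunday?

March 14, 1996

February 1996 starts on a Thursday; its first Thursday is the 1st, so the 2nd Thursday is the 8th — February 8, 1996.
That is not after February 11, 1996, so look at March 1996.
March 1996 starts on a Friday; its first Thursday is the 7th, so the 2nd Thursday is the 14th — March 14, 1996.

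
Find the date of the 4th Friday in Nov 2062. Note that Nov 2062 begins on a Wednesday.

Nov 24, 2062

Nov 2062 begins on a Wednesday, so the first Friday is Nov 3 (2 days later).
The 4th Friday is 3 weeks later: 3 + 21 = 24.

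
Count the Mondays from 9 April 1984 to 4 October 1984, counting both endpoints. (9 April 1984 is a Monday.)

26

9 April 1984 is a Monday; the first Monday on or after it is 9 April 1984.
From 9 April 1984 to 4 October 1984: 21 + 31 + 30 + 31 + 31 + 30 + 4 = 178 days (rest of April, May, June, July, August, September, October).
178 ÷ 7 = 25 full weeks with remainder 3, so 25 more Mondays after the first → 26.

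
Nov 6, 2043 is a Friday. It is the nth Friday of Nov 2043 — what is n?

1st

Day 6 falls in week ⌈6/7⌉ of the month.
Days 1–7 hold the 1st Friday, 8–14 the 2nd, 15–21 the 3rd, 22–28 the 4th, 29–31 the 5th.
6 is in the range for the 1st.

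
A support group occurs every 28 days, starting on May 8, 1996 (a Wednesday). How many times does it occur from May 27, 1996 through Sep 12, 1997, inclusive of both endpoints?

Occurrences land 28·i days after May 8, 1996 for i = 0, 1, 2, …
May 27, 1996 is 19 days after the start; 19 ÷ 28 = 0 remainder 19; since the remainder is 19, round up to i = 1. First occurrence in the window: #2 on Jun 5, 1996 (1×28 = 28 days in).
Sep 12, 1997 is 492 days after the start; 492 ÷ 28 = 17 remainder 16. Last occurrence in the window: #18 on Aug 27, 1997.
Occurrences #2 through #18: 17 in total.

17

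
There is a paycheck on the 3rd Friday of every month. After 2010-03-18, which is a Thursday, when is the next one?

March 2010 starts on a Monday; its first Friday is the 5th, so the 3rd Friday is the 19th — 2010-03-19.
2010-03-19 is after 2010-03-18, so that is the next one.

2010-03-19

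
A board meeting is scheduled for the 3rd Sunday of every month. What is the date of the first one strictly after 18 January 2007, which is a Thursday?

January 2007 starts on a Monday; its first Sunday is the 7th, so the 3rd Sunday is the 21st — 21 January 2007.
21 January 2007 is after 18 January 2007, so that is the next one.

21 January 2007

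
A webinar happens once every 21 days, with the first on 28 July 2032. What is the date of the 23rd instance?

2 November 2033

The 23rd occurrence is 22 intervals after the first: 22 × 21 = 462 days after 28 July 2032.
July has 31 days — 3 days to the end of July leaves 459.
From end of July to end of 2032 is 153 days (306 left).
January has 31 days (275 left).
February has 28 days (247 left).
March has 31 days (216 left).
April has 30 days (186 left).
May has 31 days (155 left).
June has 30 days (125 left).
July has 31 days (94 left).
August has 31 days (63 left).
September has 30 days (33 left).
October has 31 days (2 left).
2 days into November → 2 November 2033.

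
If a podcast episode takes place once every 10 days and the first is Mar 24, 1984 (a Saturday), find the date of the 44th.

The 44th occurrence is 43 intervals after the first: 43 × 10 = 430 days after Mar 24, 1984.
Mar has 31 days — 7 days to the end of Mar leaves 423.
From end of Mar to end of 1984 is 275 days (148 left).
Jan has 31 days (117 left).
Feb has 28 days (89 left).
Mar has 31 days (58 left).
Apr has 30 days (28 left).
28 days into May → May 28, 1985.

May 28, 1985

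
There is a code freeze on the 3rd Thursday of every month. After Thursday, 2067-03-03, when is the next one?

2067-03-17

March 2067 starts on a Tuesday; its first Thursday is the 3rd, so the 3rd Thursday is the 17th — 2067-03-17.
2067-03-17 is after 2067-03-03, so that is the next one.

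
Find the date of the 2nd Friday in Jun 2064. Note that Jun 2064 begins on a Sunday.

Jun 2064 begins on a Sunday, so the first Friday is Jun 6 (5 days later).
The 2nd Friday is 1 weeks later: 6 + 7 = 13.

Jun 13, 2064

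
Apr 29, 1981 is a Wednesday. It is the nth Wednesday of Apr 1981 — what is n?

5th

Day 29 falls in week ⌈29/7⌉ of the month.
Days 1–7 hold the 1st Wednesday, 8–14 the 2nd, 15–21 the 3rd, 22–28 the 4th, 29–31 the 5th.
29 is in the range for the 5th.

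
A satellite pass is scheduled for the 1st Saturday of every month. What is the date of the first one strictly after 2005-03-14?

2005-04-02

March 2005 starts on a Tuesday, so its 1st Saturday is 2005-03-05 (4 days in).
That is not after 2005-03-14, so look at April 2005.
April 2005 starts on a Friday, so its 1st Saturday is 2005-04-02 (1 day in).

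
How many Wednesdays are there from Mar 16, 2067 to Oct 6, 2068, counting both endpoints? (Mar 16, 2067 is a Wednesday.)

Mar 16, 2067 is a Wednesday; the first Wednesday on or after it is Mar 16, 2067.
From Mar 16, 2067 to Oct 6, 2068: 290 + 280 = 570 days (rest of 2067, to Oct 6, 2068 in 2068).
570 ÷ 7 = 81 full weeks with remainder 3, so 81 more Wednesdays after the first → 82.

82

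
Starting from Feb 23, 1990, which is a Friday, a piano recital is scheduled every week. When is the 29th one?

Sep 7, 1990

The 29th occurrence is 28 intervals after the first: 28 × 7 = 196 days after Feb 23, 1990.
Feb has 28 days — 5 days to the end of Feb leaves 191.
Mar has 31 days (160 left).
Apr has 30 days (130 left).
May has 31 days (99 left).
Jun has 30 days (69 left).
Jul has 31 days (38 left).
Aug has 31 days (7 left).
7 days into Sep → Sep 7, 1990.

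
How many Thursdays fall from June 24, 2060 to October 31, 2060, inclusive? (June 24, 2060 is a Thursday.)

19

June 24, 2060 is a Thursday; the first Thursday on or after it is June 24, 2060.
From June 24, 2060 to October 31, 2060: 6 + 31 + 31 + 30 + 31 = 129 days (rest of June, July, August, September, October).
129 ÷ 7 = 18 full weeks with remainder 3, so 18 more Thursdays after the first → 19.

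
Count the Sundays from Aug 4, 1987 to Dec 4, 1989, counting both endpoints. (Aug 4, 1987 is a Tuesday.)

122

Aug 4, 1987 is a Tuesday; the first Sunday on or after it is Aug 9, 1987 (5 days later).
From Aug 9, 1987 to Dec 4, 1989: 144 + 366 + 338 = 848 days (rest of 1987, 1988, to Dec 4, 1989 in 1989).
848 ÷ 7 = 121 full weeks with remainder 1, so 121 more Sundays after the first → 122.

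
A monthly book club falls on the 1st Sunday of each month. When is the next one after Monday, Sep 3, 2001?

Sep 2001 starts on a Saturday, so its 1st Sunday is Sep 2, 2001 (1 day in).
That is not after Sep 3, 2001, so look at Oct 2001.
Oct 2001 starts on a Monday, so its 1st Sunday is Oct 7, 2001 (6 days in).

Oct 7, 2001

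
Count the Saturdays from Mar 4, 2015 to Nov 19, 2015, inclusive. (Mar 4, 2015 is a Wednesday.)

37

Mar 4, 2015 is a Wednesday; the first Saturday on or after it is Mar 7, 2015 (3 days later).
From Mar 7, 2015 to Nov 19, 2015: 24 + 30 + 31 + 30 + 31 + 31 + 30 + 31 + 19 = 257 days (rest of Mar, Apr, May, Jun, Jul, Aug, Sep, Oct, Nov).
257 ÷ 7 = 36 full weeks with remainder 5, so 36 more Saturdays after the first → 37.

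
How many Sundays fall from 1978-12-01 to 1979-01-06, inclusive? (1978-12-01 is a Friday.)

5

1978-12-01 is a Friday; the first Sunday on or after it is 1978-12-03 (2 days later).
From 1978-12-03 to 1979-01-06: 28 + 6 = 34 days (rest of December, January).
34 ÷ 7 = 4 full weeks with remainder 6, so 4 more Sundays after the first → 5.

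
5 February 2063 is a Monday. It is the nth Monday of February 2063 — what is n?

Day 5 falls in week ⌈5/7⌉ of the month.
Days 1–7 hold the 1st Monday, 8–14 the 2nd, 15–21 the 3rd, 22–28 the 4th, 29–31 the 5th.
5 is in the range for the 1st.

1st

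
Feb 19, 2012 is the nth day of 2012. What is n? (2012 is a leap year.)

50

Days in months before Feb: 31 = 31.
Plus 19 days into Feb → day 50.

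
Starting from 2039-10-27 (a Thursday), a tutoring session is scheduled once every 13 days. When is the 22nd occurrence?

2040-07-26

The 22nd occurrence is 21 intervals after the first: 21 × 13 = 273 days after 2039-10-27.
October has 31 days — 4 days to the end of October leaves 269.
November has 30 days (239 left).
December has 31 days (208 left).
January has 31 days (177 left).
February has 29 days (148 left).
March has 31 days (117 left).
April has 30 days (87 left).
May has 31 days (56 left).
June has 30 days (26 left).
26 days into July → 2040-07-26.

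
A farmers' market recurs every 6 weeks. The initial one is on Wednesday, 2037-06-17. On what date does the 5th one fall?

2037-12-02

The 5th occurrence is 4 intervals after the first: 4 × 42 = 168 days after 2037-06-17.
June has 30 days — 13 days to the end of June leaves 155.
July has 31 days (124 left).
August has 31 days (93 left).
September has 30 days (63 left).
October has 31 days (32 left).
November has 30 days (2 left).
2 days into December → 2037-12-02.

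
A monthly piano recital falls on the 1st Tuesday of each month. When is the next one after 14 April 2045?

2 May 2045

April 2045 starts on a Saturday, so its 1st Tuesday is 4 April 2045 (3 days in).
That is not after 14 April 2045, so look at May 2045.
May 2045 starts on a Monday, so its 1st Tuesday is 2 May 2045 (1 day in).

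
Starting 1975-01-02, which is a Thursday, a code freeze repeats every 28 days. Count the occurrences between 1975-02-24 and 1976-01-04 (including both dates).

12

Occurrences land 28·i days after 1975-01-02 for i = 0, 1, 2, …
1975-02-24 is 53 days after the start; 53 ÷ 28 = 1 remainder 25; since the remainder is 25, round up to i = 2. First occurrence in the window: #3 on 1975-02-27 (2×28 = 56 days in).
1976-01-04 is 367 days after the start; 367 ÷ 28 = 13 remainder 3. Last occurrence in the window: #14 on 1976-01-01.
Occurrences #3 through #14: 12 in total.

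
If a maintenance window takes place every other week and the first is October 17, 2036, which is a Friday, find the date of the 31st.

December 11, 2037

The 31st occurrence is 30 intervals after the first: 30 × 14 = 420 days after October 17, 2036.
October has 31 days — 14 days to the end of October leaves 406.
From end of October to end of 2036 is 61 days (345 left).
January has 31 days (314 left).
February has 28 days (286 left).
March has 31 days (255 left).
April has 30 days (225 left).
May has 31 days (194 left).
June has 30 days (164 left).
July has 31 days (133 left).
August has 31 days (102 left).
September has 30 days (72 left).
October has 31 days (41 left).
November has 30 days (11 left).
11 days into December → December 11, 2037.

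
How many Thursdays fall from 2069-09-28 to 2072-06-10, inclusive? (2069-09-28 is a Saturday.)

2069-09-28 is a Saturday; the first Thursday on or after it is 2069-10-03 (5 days later).
From 2069-10-03 to 2072-06-10: 89 + 365 + 365 + 162 = 981 days (rest of 2069, 2070, 2071, to 2072-06-10 in 2072).
981 ÷ 7 = 140 full weeks with remainder 1, so 140 more Thursdays after the first → 141.

141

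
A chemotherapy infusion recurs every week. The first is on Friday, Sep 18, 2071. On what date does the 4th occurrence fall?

The 4th occurrence is 3 intervals after the first: 3 × 7 = 21 days after Sep 18, 2071.
Sep has 30 days — 12 days to the end of Sep leaves 9.
9 days into Oct → Oct 9, 2071.

Oct 9, 2071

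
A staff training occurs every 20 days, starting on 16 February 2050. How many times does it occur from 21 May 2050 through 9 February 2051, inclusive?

Occurrences land 20·i days after 16 February 2050 for i = 0, 1, 2, …
21 May 2050 is 94 days after the start; 94 ÷ 20 = 4 remainder 14; since the remainder is 14, round up to i = 5. First occurrence in the window: #6 on 27 May 2050 (5×20 = 100 days in).
9 February 2051 is 358 days after the start; 358 ÷ 20 = 17 remainder 18. Last occurrence in the window: #18 on 22 January 2051.
Occurrences #6 through #18: 13 in total.

13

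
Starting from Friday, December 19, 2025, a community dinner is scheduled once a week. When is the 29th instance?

July 3, 2026

The 29th occurrence is 28 intervals after the first: 28 × 7 = 196 days after December 19, 2025.
December has 31 days — 12 days to the end of December leaves 184.
January has 31 days (153 left).
February has 28 days (125 left).
March has 31 days (94 left).
April has 30 days (64 left).
May has 31 days (33 left).
June has 30 days (3 left).
3 days into July → July 3, 2026.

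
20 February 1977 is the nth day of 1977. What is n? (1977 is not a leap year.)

Days in months before February: 31 = 31.
Plus 20 days into February → day 51.

51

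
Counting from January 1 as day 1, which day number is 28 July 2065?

Days in months before July: 31 + 28 + 31 + 30 + 31 + 30 = 181.
Plus 28 days into July → day 209.

209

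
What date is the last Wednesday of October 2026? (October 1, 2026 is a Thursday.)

October 2026 begins on a Thursday, so the first Wednesday is October 7 (6 days later).
October 2026 has 31 days. Adding weeks: 7, 14, 21, 28 — the last one ≤ 31 is the 28th.

28 October 2026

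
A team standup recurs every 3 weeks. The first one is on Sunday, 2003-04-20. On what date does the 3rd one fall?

2003-06-01

The 3rd occurrence is 2 intervals after the first: 2 × 21 = 42 days after 2003-04-20.
April has 30 days — 10 days to the end of April leaves 32.
May has 31 days (1 left).
1 day into June → 2003-06-01.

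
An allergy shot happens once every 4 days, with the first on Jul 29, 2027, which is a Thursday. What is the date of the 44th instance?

The 44th occurrence is 43 intervals after the first: 43 × 4 = 172 days after Jul 29, 2027.
Jul has 31 days — 2 days to the end of Jul leaves 170.
Aug has 31 days (139 left).
Sep has 30 days (109 left).
Oct has 31 days (78 left).
Nov has 30 days (48 left).
Dec has 31 days (17 left).
17 days into Jan → Jan 17, 2028.

Jan 17, 2028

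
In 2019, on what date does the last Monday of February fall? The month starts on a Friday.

2019-02-25

February 2019 begins on a Friday, so the first Monday is February 4 (3 days later).
February 2019 has 28 days. Adding weeks: 4, 11, 18, 25 — the last one ≤ 28 is the 25th.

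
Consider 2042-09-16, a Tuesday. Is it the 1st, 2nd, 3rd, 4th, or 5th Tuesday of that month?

Day 16 falls in week ⌈16/7⌉ of the month.
Days 1–7 hold the 1st Tuesday, 8–14 the 2nd, 15–21 the 3rd, 22–28 the 4th, 29–31 the 5th.
16 is in the range for the 3rd.

3rd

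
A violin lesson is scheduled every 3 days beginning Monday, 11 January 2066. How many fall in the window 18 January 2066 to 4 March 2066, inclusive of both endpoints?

15

Occurrences land 3·i days after 11 January 2066 for i = 0, 1, 2, …
18 January 2066 is 7 days after the start; 7 ÷ 3 = 2 remainder 1; since the remainder is 1, round up to i = 3. First occurrence in the window: #4 on 20 January 2066 (3×3 = 9 days in).
4 March 2066 is 52 days after the start; 52 ÷ 3 = 17 remainder 1. Last occurrence in the window: #18 on 3 March 2066.
Occurrences #4 through #18: 15 in total.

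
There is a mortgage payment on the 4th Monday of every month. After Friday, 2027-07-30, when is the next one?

July 2027 starts on a Thursday; its first Monday is the 5th, so the 4th Monday is the 26th — 2027-07-26.
That is not after 2027-07-30, so look at August 2027.
August 2027 starts on a Sunday; its first Monday is the 2nd, so the 4th Monday is the 23rd — 2027-08-23.

2027-08-23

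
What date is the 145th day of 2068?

January has 31 days (145 − 31 = 114 remain).
February has 29 days (114 − 29 = 85 remain).
March has 31 days (85 − 31 = 54 remain).
April has 30 days (54 − 30 = 24 remain).
24 into May → May 24.

2068-05-24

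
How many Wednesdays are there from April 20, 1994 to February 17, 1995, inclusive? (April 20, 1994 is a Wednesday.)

April 20, 1994 is a Wednesday; the first Wednesday on or after it is April 20, 1994.
From April 20, 1994 to February 17, 1995: 10 + 31 + 30 + 31 + 31 + 30 + 31 + 30 + 31 + 31 + 17 = 303 days (rest of April, May, June, July, August, September, October, November, December, January, February).
303 ÷ 7 = 43 full weeks with remainder 2, so 43 more Wednesdays after the first → 44.

44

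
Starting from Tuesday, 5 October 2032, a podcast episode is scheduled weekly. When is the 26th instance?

29 March 2033

The 26th occurrence is 25 intervals after the first: 25 × 7 = 175 days after 5 October 2032.
October has 31 days — 26 days to the end of October leaves 149.
November has 30 days (119 left).
December has 31 days (88 left).
January has 31 days (57 left).
February has 28 days (29 left).
29 days into March → 29 March 2033.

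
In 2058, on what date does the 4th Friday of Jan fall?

Jan 25, 2058

Jan 2058 begins on a Tuesday, so the first Friday is Jan 4 (3 days later).
The 4th Friday is 3 weeks later: 4 + 21 = 25.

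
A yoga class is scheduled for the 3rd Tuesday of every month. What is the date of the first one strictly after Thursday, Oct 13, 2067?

Oct 18, 2067

Oct 2067 starts on a Saturday; its first Tuesday is the 4th, so the 3rd Tuesday is the 18th — Oct 18, 2067.
Oct 18, 2067 is after Oct 13, 2067, so that is the next one.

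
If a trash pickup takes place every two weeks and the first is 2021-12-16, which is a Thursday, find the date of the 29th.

The 29th occurrence is 28 intervals after the first: 28 × 14 = 392 days after 2021-12-16.
December has 31 days — 15 days to the end of December leaves 377.
January has 31 days (346 left).
February has 28 days (318 left).
March has 31 days (287 left).
April has 30 days (257 left).
May has 31 days (226 left).
June has 30 days (196 left).
July has 31 days (165 left).
August has 31 days (134 left).
September has 30 days (104 left).
October has 31 days (73 left).
November has 30 days (43 left).
December has 31 days (12 left).
12 days into January → 2023-01-12.

2023-01-12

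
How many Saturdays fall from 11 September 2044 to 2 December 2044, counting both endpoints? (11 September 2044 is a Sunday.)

11 September 2044 is a Sunday; the first Saturday on or after it is 17 September 2044 (6 days later).
From 17 September 2044 to 2 December 2044: 13 + 31 + 30 + 2 = 76 days (rest of September, October, November, December).
76 ÷ 7 = 10 full weeks with remainder 6, so 10 more Saturdays after the first → 11.

11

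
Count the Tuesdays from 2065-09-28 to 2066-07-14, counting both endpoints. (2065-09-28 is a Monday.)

2065-09-28 is a Monday; the first Tuesday on or after it is 2065-09-29 (1 day later).
From 2065-09-29 to 2066-07-14: 1 + 31 + 30 + 31 + 31 + 28 + 31 + 30 + 31 + 30 + 14 = 288 days (rest of September, October, November, December, January, February, March, April, May, June, July).
288 ÷ 7 = 41 full weeks with remainder 1, so 41 more Tuesdays after the first → 42.

42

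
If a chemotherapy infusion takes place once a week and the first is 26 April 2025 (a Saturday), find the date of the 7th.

The 7th occurrence is 6 intervals after the first: 6 × 7 = 42 days after 26 April 2025.
April has 30 days — 4 days to the end of April leaves 38.
May has 31 days (7 left).
7 days into June → 7 June 2025.

7 June 2025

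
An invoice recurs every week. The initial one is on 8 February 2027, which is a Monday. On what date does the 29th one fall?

The 29th occurrence is 28 intervals after the first: 28 × 7 = 196 days after 8 February 2027.
February has 28 days — 20 days to the end of February leaves 176.
March has 31 days (145 left).
April has 30 days (115 left).
May has 31 days (84 left).
June has 30 days (54 left).
July has 31 days (23 left).
23 days into August → 23 August 2027.

23 August 2027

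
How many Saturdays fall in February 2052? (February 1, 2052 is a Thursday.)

4

February 1, 2052 is a Thursday; the first Saturday on or after it is February 3, 2052 (2 days later).
From February 3, 2052 to February 29, 2052 is 29 − 3 = 26 days.
26 ÷ 7 = 3 full weeks with remainder 5, so 3 more Saturdays after the first → 4.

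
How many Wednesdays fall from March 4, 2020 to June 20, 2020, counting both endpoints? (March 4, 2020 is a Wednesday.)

16

March 4, 2020 is a Wednesday; the first Wednesday on or after it is March 4, 2020.
From March 4, 2020 to June 20, 2020: 27 + 30 + 31 + 20 = 108 days (rest of March, April, May, June).
108 ÷ 7 = 15 full weeks with remainder 3, so 15 more Wednesdays after the first → 16.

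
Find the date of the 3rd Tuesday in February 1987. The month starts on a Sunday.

February 1987 begins on a Sunday, so the first Tuesday is February 3 (2 days later).
The 3rd Tuesday is 2 weeks later: 3 + 14 = 17.

17 February 1987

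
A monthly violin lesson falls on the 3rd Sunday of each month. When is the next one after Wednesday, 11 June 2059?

June 2059 starts on a Sunday; its first Sunday is the 1st, so the 3rd Sunday is the 15th — 15 June 2059.
15 June 2059 is after 11 June 2059, so that is the next one.

15 June 2059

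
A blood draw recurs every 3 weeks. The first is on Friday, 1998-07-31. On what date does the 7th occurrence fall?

The 7th occurrence is 6 intervals after the first: 6 × 21 = 126 days after 1998-07-31.
July has 31 days — 0 days to the end of July leaves 126.
August has 31 days (95 left).
September has 30 days (65 left).
October has 31 days (34 left).
November has 30 days (4 left).
4 days into December → 1998-12-04.

1998-12-04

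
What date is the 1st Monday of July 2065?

The first Monday of July 2065 is July 6.

July 6, 2065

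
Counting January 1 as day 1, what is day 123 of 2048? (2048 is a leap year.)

January has 31 days (123 − 31 = 92 remain).
February has 29 days (92 − 29 = 63 remain).
March has 31 days (63 − 31 = 32 remain).
April has 30 days (32 − 30 = 2 remain).
2 into May → May 2.

May 2, 2048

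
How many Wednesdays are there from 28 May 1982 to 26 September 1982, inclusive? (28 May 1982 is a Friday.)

28 May 1982 is a Friday; the first Wednesday on or after it is 2 June 1982 (5 days later).
From 2 June 1982 to 26 September 1982: 28 + 31 + 31 + 26 = 116 days (rest of June, July, August, September).
116 ÷ 7 = 16 full weeks with remainder 4, so 16 more Wednesdays after the first → 17.

17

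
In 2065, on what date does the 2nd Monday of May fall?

11 May 2065

The first Monday of May 2065 is May 4.
The 2nd Monday is 1 weeks later: 4 + 7 = 11.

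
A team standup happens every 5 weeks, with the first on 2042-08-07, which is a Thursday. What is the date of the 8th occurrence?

2043-04-09

The 8th occurrence is 7 intervals after the first: 7 × 35 = 245 days after 2042-08-07.
August has 31 days — 24 days to the end of August leaves 221.
September has 30 days (191 left).
October has 31 days (160 left).
November has 30 days (130 left).
December has 31 days (99 left).
January has 31 days (68 left).
February has 28 days (40 left).
March has 31 days (9 left).
9 days into April → 2043-04-09.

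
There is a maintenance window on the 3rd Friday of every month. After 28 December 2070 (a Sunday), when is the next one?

16 January 2071

December 2070 starts on a Monday; its first Friday is the 5th, so the 3rd Friday is the 19th — 19 December 2070.
That is not after 28 December 2070, so look at January 2071.
January 2071 starts on a Thursday; its first Friday is the 2nd, so the 3rd Friday is the 16th — 16 January 2071.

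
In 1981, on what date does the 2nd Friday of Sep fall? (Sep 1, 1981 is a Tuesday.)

Sep 1981 begins on a Tuesday, so the first Friday is Sep 4 (3 days later).
The 2nd Friday is 1 weeks later: 4 + 7 = 11.

Sep 11, 1981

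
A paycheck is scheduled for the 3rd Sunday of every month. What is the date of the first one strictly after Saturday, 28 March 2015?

19 April 2015

March 2015 starts on a Sunday; its first Sunday is the 1st, so the 3rd Sunday is the 15th — 15 March 2015.
That is not after 28 March 2015, so look at April 2015.
April 2015 starts on a Wednesday; its first Sunday is the 5th, so the 3rd Sunday is the 19th — 19 April 2015.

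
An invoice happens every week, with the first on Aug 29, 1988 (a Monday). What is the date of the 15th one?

Dec 5, 1988

The 15th occurrence is 14 intervals after the first: 14 × 7 = 98 days after Aug 29, 1988.
Aug has 31 days — 2 days to the end of Aug leaves 96.
Sep has 30 days (66 left).
Oct has 31 days (35 left).
Nov has 30 days (5 left).
5 days into Dec → Dec 5, 1988.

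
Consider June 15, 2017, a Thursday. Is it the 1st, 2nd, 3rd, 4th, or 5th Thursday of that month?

Day 15 falls in week ⌈15/7⌉ of the month.
Days 1–7 hold the 1st Thursday, 8–14 the 2nd, 15–21 the 3rd, 22–28 the 4th, 29–31 the 5th.
15 is in the range for the 3rd.

3rd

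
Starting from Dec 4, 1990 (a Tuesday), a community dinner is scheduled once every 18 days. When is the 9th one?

Apr 27, 1991

The 9th occurrence is 8 intervals after the first: 8 × 18 = 144 days after Dec 4, 1990.
Dec has 31 days — 27 days to the end of Dec leaves 117.
Jan has 31 days (86 left).
Feb has 28 days (58 left).
Mar has 31 days (27 left).
27 days into Apr → Apr 27, 1991.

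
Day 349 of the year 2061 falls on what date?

2061-12-15

January has 31 days (349 − 31 = 318 remain).
February has 28 days (318 − 28 = 290 remain).
March has 31 days (290 − 31 = 259 remain).
April has 30 days (259 − 30 = 229 remain).
May has 31 days (229 − 31 = 198 remain).
June has 30 days (198 − 30 = 168 remain).
July has 31 days (168 − 31 = 137 remain).
August has 31 days (137 − 31 = 106 remain).
September has 30 days (106 − 30 = 76 remain).
October has 31 days (76 − 31 = 45 remain).
November has 30 days (45 − 30 = 15 remain).
15 into December → December 15.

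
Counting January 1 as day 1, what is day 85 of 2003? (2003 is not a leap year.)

January has 31 days (85 − 31 = 54 remain).
February has 28 days (54 − 28 = 26 remain).
26 into March → March 26.

26 March 2003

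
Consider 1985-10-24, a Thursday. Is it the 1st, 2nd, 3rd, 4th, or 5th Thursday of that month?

4th

Day 24 falls in week ⌈24/7⌉ of the month.
Days 1–7 hold the 1st Thursday, 8–14 the 2nd, 15–21 the 3rd, 22–28 the 4th, 29–31 the 5th.
24 is in the range for the 4th.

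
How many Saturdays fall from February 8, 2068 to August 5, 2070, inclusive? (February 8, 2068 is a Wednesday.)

February 8, 2068 is a Wednesday; the first Saturday on or after it is February 11, 2068 (3 days later).
From February 11, 2068 to August 5, 2070: 324 + 365 + 217 = 906 days (rest of 2068, 2069, to August 5, 2070 in 2070).
906 ÷ 7 = 129 full weeks with remainder 3, so 129 more Saturdays after the first → 130.

130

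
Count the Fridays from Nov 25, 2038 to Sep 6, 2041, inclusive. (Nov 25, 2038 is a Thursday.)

146

Nov 25, 2038 is a Thursday; the first Friday on or after it is Nov 26, 2038 (1 day later).
From Nov 26, 2038 to Sep 6, 2041: 35 + 365 + 366 + 249 = 1015 days (rest of 2038, 2039, 2040, to Sep 6, 2041 in 2041).
1015 ÷ 7 = 145 full weeks with remainder 0, so 145 more Fridays after the first → 146.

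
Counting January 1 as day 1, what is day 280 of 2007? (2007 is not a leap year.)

January has 31 days (280 − 31 = 249 remain).
February has 28 days (249 − 28 = 221 remain).
March has 31 days (221 − 31 = 190 remain).
April has 30 days (190 − 30 = 160 remain).
May has 31 days (160 − 31 = 129 remain).
June has 30 days (129 − 30 = 99 remain).
July has 31 days (99 − 31 = 68 remain).
August has 31 days (68 − 31 = 37 remain).
September has 30 days (37 − 30 = 7 remain).
7 into October → October 7.

2007-10-07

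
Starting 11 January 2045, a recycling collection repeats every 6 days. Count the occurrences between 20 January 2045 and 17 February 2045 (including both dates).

Occurrences land 6·i days after 11 January 2045 for i = 0, 1, 2, …
20 January 2045 is 9 days after the start; 9 ÷ 6 = 1 remainder 3; since the remainder is 3, round up to i = 2. First occurrence in the window: #3 on 23 January 2045 (2×6 = 12 days in).
17 February 2045 is 37 days after the start; 37 ÷ 6 = 6 remainder 1. Last occurrence in the window: #7 on 16 February 2045.
Occurrences #3 through #7: 5 in total.

5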